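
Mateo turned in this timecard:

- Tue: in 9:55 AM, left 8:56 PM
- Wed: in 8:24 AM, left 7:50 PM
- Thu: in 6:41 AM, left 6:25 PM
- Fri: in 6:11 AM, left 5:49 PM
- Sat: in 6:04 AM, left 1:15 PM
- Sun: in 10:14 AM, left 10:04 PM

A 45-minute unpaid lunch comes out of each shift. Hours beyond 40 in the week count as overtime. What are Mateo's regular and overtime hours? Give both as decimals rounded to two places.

Regular 40.00 hours, overtime 20.33 hours

Tue: 9:55 AM–8:56 PM = 11 h 1 min; less 45 min break → 10 h 16 min
Wed: 8:24 AM–7:50 PM = 11 h 26 min; less 45 min break → 10 h 41 min
Thu: 6:41 AM–6:25 PM = 11 h 44 min; less 45 min break → 10 h 59 min
Fri: 6:11 AM–5:49 PM = 11 h 38 min; less 45 min break → 10 h 53 min
Sat: 6:04 AM–1:15 PM = 7 h 11 min; less 45 min break → 6 h 26 min
Sun: 10:14 AM–10:04 PM = 11 h 50 min; less 45 min break → 11 h 5 min
Total worked: 60 h 20 min = 60.33 h.
Threshold 40 h → overtime 20 h 20 min, regular 40 h 0 min.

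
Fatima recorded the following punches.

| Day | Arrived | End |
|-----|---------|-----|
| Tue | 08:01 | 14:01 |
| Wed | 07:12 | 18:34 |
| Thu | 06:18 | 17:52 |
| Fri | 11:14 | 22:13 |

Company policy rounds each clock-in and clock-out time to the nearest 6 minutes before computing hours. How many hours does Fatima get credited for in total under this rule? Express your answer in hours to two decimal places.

40.00 hours

Tue: in 08:01→08:00, out 14:01→14:00; 6 h 0 min
Wed: in 07:12→07:12, out 18:34→18:36; 11 h 24 min
Thu: in 06:18→06:18, out 17:52→17:54; 11 h 36 min
Fri: in 11:14→11:12, out 22:13→22:12; 11 h 0 min
Total credited: 40 h 0 min.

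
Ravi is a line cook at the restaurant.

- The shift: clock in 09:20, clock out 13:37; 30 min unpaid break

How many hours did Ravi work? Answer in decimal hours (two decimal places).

3.78 hours

The shift: 09:20–13:37 = 4 h 17 min; less 30 min break → 3 h 47 min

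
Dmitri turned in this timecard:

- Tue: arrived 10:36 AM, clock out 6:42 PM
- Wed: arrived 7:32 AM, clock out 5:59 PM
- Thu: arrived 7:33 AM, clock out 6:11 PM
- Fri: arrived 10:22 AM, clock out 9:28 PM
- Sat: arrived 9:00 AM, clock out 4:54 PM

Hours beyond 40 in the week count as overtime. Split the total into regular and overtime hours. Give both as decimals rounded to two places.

Tue: 10:36 AM–6:42 PM = 8 h 6 min
Wed: 7:32 AM–5:59 PM = 10 h 27 min
Thu: 7:33 AM–6:11 PM = 10 h 38 min
Fri: 10:22 AM–9:28 PM = 11 h 6 min
Sat: 9:00 AM–4:54 PM = 7 h 54 min
Total worked: 48 h 11 min = 48.18 h.
Threshold 40 h → overtime 8 h 11 min, regular 40 h 0 min.

Regular 40.00 hours, overtime 8.18 hours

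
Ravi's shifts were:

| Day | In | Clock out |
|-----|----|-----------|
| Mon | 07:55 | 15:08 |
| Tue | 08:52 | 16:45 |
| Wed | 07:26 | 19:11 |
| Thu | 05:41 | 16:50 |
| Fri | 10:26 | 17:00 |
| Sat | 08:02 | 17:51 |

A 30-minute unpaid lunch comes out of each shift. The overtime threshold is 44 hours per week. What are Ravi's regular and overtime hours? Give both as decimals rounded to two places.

Regular 44.00 hours, overtime 7.38 hours

Mon: 07:55–15:08 = 7 h 13 min; less 30 min break → 6 h 43 min
Tue: 08:52–16:45 = 7 h 53 min; less 30 min break → 7 h 23 min
Wed: 07:26–19:11 = 11 h 45 min; less 30 min break → 11 h 15 min
Thu: 05:41–16:50 = 11 h 9 min; less 30 min break → 10 h 39 min
Fri: 10:26–17:00 = 6 h 34 min; less 30 min break → 6 h 4 min
Sat: 08:02–17:51 = 9 h 49 min; less 30 min break → 9 h 19 min
Total worked: 51 h 23 min = 51.38 h.
Threshold 44 h → overtime 7 h 23 min, regular 44 h 0 min.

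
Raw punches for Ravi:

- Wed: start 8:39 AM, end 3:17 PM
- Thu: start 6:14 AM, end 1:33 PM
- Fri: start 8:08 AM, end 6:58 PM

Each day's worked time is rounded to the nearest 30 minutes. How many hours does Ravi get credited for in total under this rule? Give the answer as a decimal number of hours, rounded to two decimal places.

Wed: 8:39 AM–3:17 PM = 6 h 38 min → rounds to 6 h 30 min
Thu: 6:14 AM–1:33 PM = 7 h 19 min → rounds to 7 h 30 min
Fri: 8:08 AM–6:58 PM = 10 h 50 min → rounds to 11 h 0 min
Total credited: 25 h 0 min.

25.00 hours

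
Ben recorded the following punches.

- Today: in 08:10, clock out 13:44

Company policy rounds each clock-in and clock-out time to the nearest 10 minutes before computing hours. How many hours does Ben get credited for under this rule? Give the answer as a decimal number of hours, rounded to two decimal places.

Today: in 08:10→08:10, out 13:44→13:40; 5 h 30 min

5.50 hours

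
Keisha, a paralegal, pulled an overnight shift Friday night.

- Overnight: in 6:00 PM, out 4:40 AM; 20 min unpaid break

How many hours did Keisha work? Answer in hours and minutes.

10 h 20 min

Overnight: 6:00 PM → midnight = 6 h 0 min; midnight → 4:40 AM = 4 h 40 min; span 10 h 40 min; less 20 min break → 10 h 20 min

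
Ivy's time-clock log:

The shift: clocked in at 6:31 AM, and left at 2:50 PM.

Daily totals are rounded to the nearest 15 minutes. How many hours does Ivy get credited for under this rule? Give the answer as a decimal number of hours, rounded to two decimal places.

The shift: 6:31 AM–2:50 PM = 8 h 19 min → rounds to 8 h 15 min

8.25 hours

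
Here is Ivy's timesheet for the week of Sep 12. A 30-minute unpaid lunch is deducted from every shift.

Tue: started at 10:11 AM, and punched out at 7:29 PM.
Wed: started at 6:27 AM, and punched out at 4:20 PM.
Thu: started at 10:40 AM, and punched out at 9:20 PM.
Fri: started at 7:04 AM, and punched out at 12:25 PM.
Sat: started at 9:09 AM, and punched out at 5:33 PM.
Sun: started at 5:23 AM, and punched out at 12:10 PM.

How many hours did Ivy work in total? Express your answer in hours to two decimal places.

47.38 hours

Tue: 10:11 AM–7:29 PM = 9 h 18 min; less 30 min break → 8 h 48 min
Wed: 6:27 AM–4:20 PM = 9 h 53 min; less 30 min break → 9 h 23 min
Thu: 10:40 AM–9:20 PM = 10 h 40 min; less 30 min break → 10 h 10 min
Fri: 7:04 AM–12:25 PM = 5 h 21 min; less 30 min break → 4 h 51 min
Sat: 9:09 AM–5:33 PM = 8 h 24 min; less 30 min break → 7 h 54 min
Sun: 5:23 AM–12:10 PM = 6 h 47 min; less 30 min break → 6 h 17 min
Total: 8 h 48 min + 9 h 23 min + 10 h 10 min + 4 h 51 min + 7 h 54 min + 6 h 17 min = 47 h 23 min.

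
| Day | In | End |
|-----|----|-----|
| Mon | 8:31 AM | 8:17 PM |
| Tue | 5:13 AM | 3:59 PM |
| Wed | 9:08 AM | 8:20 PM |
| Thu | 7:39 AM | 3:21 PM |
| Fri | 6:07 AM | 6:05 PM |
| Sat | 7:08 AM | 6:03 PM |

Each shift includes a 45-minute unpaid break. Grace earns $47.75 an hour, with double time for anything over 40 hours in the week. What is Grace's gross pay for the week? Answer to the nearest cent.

$3802.49

Mon: 8:31 AM–8:17 PM = 11 h 46 min; less 45 min break → 11 h 1 min
Tue: 5:13 AM–3:59 PM = 10 h 46 min; less 45 min break → 10 h 1 min
Wed: 9:08 AM–8:20 PM = 11 h 12 min; less 45 min break → 10 h 27 min
Thu: 7:39 AM–3:21 PM = 7 h 42 min; less 45 min break → 6 h 57 min
Fri: 6:07 AM–6:05 PM = 11 h 58 min; less 45 min break → 11 h 13 min
Sat: 7:08 AM–6:03 PM = 10 h 55 min; less 45 min break → 10 h 10 min
Total worked: 59 h 49 min = 3589 min.
Regular 40 h 0 min = 2400 min at $47.75/h; overtime 19 h 49 min = 1189 min at $95.50/h.
Pay = (2400 × $47.75 + 1189 × $95.50) ÷ 60 = $3802.49.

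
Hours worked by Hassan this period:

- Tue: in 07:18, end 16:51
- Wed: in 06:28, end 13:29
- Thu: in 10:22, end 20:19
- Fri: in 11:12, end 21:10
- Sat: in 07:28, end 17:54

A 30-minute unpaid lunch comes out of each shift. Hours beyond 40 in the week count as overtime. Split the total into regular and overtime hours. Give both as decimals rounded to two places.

Regular 40.00 hours, overtime 4.42 hours

Tue: 07:18–16:51 = 9 h 33 min; less 30 min break → 9 h 3 min
Wed: 06:28–13:29 = 7 h 1 min; less 30 min break → 6 h 31 min
Thu: 10:22–20:19 = 9 h 57 min; less 30 min break → 9 h 27 min
Fri: 11:12–21:10 = 9 h 58 min; less 30 min break → 9 h 28 min
Sat: 07:28–17:54 = 10 h 26 min; less 30 min break → 9 h 56 min
Total worked: 44 h 25 min = 44.42 h.
Threshold 40 h → overtime 4 h 25 min, regular 40 h 0 min.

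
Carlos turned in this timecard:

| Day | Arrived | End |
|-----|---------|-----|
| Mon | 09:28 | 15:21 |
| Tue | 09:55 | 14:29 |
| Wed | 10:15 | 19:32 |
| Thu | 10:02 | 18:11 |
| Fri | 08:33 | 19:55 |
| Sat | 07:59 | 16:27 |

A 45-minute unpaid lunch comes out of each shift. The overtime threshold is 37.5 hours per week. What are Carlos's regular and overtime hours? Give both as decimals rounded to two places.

Mon: 09:28–15:21 = 5 h 53 min; less 45 min break → 5 h 8 min
Tue: 09:55–14:29 = 4 h 34 min; less 45 min break → 3 h 49 min
Wed: 10:15–19:32 = 9 h 17 min; less 45 min break → 8 h 32 min
Thu: 10:02–18:11 = 8 h 9 min; less 45 min break → 7 h 24 min
Fri: 08:33–19:55 = 11 h 22 min; less 45 min break → 10 h 37 min
Sat: 07:59–16:27 = 8 h 28 min; less 45 min break → 7 h 43 min
Total worked: 43 h 13 min = 43.22 h.
Threshold 37.5 h → overtime 5 h 43 min, regular 37 h 30 min.

Regular 37.50 hours, overtime 5.72 hours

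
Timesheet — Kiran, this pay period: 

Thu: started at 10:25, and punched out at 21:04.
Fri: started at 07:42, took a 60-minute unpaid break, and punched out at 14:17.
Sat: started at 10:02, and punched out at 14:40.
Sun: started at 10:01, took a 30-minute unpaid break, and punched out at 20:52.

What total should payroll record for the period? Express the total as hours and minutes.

31 h 13 min

Thu: 10:25–21:04 = 10 h 39 min
Fri: 07:42–14:17 = 6 h 35 min; less 60 min break → 5 h 35 min
Sat: 10:02–14:40 = 4 h 38 min
Sun: 10:01–20:52 = 10 h 51 min; less 30 min break → 10 h 21 min
Total: 10 h 39 min + 5 h 35 min + 4 h 38 min + 10 h 21 min = 31 h 13 min.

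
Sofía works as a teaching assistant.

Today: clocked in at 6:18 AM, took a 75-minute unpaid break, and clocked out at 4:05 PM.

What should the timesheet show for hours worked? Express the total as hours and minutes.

8 h 32 min

Today: 6:18 AM–4:05 PM = 9 h 47 min; less 75 min break → 8 h 32 min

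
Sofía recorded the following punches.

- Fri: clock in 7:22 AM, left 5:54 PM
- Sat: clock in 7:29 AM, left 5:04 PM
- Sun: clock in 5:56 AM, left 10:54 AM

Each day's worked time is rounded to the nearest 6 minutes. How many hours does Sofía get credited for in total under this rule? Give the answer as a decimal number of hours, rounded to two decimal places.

25.10 hours

Fri: 7:22 AM–5:54 PM = 10 h 32 min → rounds to 10 h 30 min
Sat: 7:29 AM–5:04 PM = 9 h 35 min → rounds to 9 h 36 min
Sun: 5:56 AM–10:54 AM = 4 h 58 min → rounds to 5 h 0 min
Total credited: 25 h 6 min.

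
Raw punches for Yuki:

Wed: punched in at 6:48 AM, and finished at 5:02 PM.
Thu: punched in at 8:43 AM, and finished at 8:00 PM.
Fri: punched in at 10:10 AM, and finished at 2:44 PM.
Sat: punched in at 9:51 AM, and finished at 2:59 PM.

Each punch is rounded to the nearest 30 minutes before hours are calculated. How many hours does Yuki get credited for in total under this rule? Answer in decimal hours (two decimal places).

31.00 hours

Wed: in 6:48 AM→7:00 AM, out 5:02 PM→5:00 PM; 10 h 0 min
Thu: in 8:43 AM→8:30 AM, out 8:00 PM→8:00 PM; 11 h 30 min
Fri: in 10:10 AM→10:00 AM, out 2:44 PM→2:30 PM; 4 h 30 min
Sat: in 9:51 AM→10:00 AM, out 2:59 PM→3:00 PM; 5 h 0 min
Total credited: 31 h 0 min.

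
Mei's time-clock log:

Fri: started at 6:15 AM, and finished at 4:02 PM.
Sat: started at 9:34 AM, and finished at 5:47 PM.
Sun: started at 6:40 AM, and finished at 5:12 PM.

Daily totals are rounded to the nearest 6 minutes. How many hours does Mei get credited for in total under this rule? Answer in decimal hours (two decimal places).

Fri: 6:15 AM–4:02 PM = 9 h 47 min → rounds to 9 h 48 min
Sat: 9:34 AM–5:47 PM = 8 h 13 min → rounds to 8 h 12 min
Sun: 6:40 AM–5:12 PM = 10 h 32 min → rounds to 10 h 30 min
Total credited: 28 h 30 min.

28.50 hours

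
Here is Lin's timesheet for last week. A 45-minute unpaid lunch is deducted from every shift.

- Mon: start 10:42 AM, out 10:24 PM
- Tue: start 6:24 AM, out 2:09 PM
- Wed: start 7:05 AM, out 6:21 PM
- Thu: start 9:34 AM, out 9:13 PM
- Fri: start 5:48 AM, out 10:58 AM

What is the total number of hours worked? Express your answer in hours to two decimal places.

43.78 hours

Mon: 10:42 AM–10:24 PM = 11 h 42 min; less 45 min break → 10 h 57 min
Tue: 6:24 AM–2:09 PM = 7 h 45 min; less 45 min break → 7 h 0 min
Wed: 7:05 AM–6:21 PM = 11 h 16 min; less 45 min break → 10 h 31 min
Thu: 9:34 AM–9:13 PM = 11 h 39 min; less 45 min break → 10 h 54 min
Fri: 5:48 AM–10:58 AM = 5 h 10 min; less 45 min break → 4 h 25 min
Total: 10 h 57 min + 7 h 0 min + 10 h 31 min + 10 h 54 min + 4 h 25 min = 43 h 47 min.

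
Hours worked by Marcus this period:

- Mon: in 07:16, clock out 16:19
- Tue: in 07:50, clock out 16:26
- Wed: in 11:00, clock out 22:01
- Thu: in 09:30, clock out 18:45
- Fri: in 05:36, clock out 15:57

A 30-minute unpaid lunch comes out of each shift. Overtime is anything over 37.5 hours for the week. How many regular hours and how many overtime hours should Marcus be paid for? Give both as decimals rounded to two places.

Mon: 07:16–16:19 = 9 h 3 min; less 30 min break → 8 h 33 min
Tue: 07:50–16:26 = 8 h 36 min; less 30 min break → 8 h 6 min
Wed: 11:00–22:01 = 11 h 1 min; less 30 min break → 10 h 31 min
Thu: 09:30–18:45 = 9 h 15 min; less 30 min break → 8 h 45 min
Fri: 05:36–15:57 = 10 h 21 min; less 30 min break → 9 h 51 min
Total worked: 45 h 46 min = 45.77 h.
Threshold 37.5 h → overtime 8 h 16 min, regular 37 h 30 min.

Regular 37.50 hours, overtime 8.27 hours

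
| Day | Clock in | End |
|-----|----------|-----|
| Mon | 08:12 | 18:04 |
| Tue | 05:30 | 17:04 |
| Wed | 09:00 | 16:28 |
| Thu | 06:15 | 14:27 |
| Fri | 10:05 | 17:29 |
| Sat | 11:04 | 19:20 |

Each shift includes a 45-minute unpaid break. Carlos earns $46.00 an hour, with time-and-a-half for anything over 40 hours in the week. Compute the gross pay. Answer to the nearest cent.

$2410.40

Mon: 08:12–18:04 = 9 h 52 min; less 45 min break → 9 h 7 min
Tue: 05:30–17:04 = 11 h 34 min; less 45 min break → 10 h 49 min
Wed: 09:00–16:28 = 7 h 28 min; less 45 min break → 6 h 43 min
Thu: 06:15–14:27 = 8 h 12 min; less 45 min break → 7 h 27 min
Fri: 10:05–17:29 = 7 h 24 min; less 45 min break → 6 h 39 min
Sat: 11:04–19:20 = 8 h 16 min; less 45 min break → 7 h 31 min
Total worked: 48 h 16 min = 2896 min.
Regular 40 h 0 min = 2400 min at $46.00/h; overtime 8 h 16 min = 496 min at $69.00/h.
Pay = (2400 × $46.00 + 496 × $69.00) ÷ 60 = $2410.40.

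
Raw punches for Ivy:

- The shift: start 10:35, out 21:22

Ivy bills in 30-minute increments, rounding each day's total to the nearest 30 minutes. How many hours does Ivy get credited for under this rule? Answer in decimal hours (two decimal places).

The shift: 10:35–21:22 = 10 h 47 min → rounds to 11 h 0 min

11.00 hours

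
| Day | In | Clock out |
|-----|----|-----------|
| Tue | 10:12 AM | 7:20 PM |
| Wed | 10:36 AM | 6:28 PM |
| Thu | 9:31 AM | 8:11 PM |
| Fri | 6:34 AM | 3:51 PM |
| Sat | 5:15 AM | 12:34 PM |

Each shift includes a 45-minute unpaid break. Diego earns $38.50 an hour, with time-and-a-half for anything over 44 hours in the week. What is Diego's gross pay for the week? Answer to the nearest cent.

$1559.89

Tue: 10:12 AM–7:20 PM = 9 h 8 min; less 45 min break → 8 h 23 min
Wed: 10:36 AM–6:28 PM = 7 h 52 min; less 45 min break → 7 h 7 min
Thu: 9:31 AM–8:11 PM = 10 h 40 min; less 45 min break → 9 h 55 min
Fri: 6:34 AM–3:51 PM = 9 h 17 min; less 45 min break → 8 h 32 min
Sat: 5:15 AM–12:34 PM = 7 h 19 min; less 45 min break → 6 h 34 min
Total worked: 40 h 31 min = 2431 min.
Regular 40 h 31 min = 2431 min at $38.50/h; overtime 0 h 0 min = 0 min at $57.75/h.
Pay = (2431 × $38.50 + 0 × $57.75) ÷ 60 = $1559.89.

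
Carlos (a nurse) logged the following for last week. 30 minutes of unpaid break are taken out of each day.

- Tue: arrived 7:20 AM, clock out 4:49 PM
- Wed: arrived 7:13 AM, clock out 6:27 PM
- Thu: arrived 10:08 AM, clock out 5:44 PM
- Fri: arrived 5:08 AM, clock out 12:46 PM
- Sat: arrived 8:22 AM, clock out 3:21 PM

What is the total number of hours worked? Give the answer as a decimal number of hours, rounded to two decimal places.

40.43 hours

Tue: 7:20 AM–4:49 PM = 9 h 29 min; less 30 min break → 8 h 59 min
Wed: 7:13 AM–6:27 PM = 11 h 14 min; less 30 min break → 10 h 44 min
Thu: 10:08 AM–5:44 PM = 7 h 36 min; less 30 min break → 7 h 6 min
Fri: 5:08 AM–12:46 PM = 7 h 38 min; less 30 min break → 7 h 8 min
Sat: 8:22 AM–3:21 PM = 6 h 59 min; less 30 min break → 6 h 29 min
Total: 8 h 59 min + 10 h 44 min + 7 h 6 min + 7 h 8 min + 6 h 29 min = 40 h 26 min.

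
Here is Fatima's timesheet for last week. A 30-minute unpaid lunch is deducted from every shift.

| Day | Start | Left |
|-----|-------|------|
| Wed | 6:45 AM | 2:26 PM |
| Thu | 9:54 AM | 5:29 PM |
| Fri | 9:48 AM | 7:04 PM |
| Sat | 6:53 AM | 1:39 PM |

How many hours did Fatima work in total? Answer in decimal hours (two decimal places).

Wed: 6:45 AM–2:26 PM = 7 h 41 min; less 30 min break → 7 h 11 min
Thu: 9:54 AM–5:29 PM = 7 h 35 min; less 30 min break → 7 h 5 min
Fri: 9:48 AM–7:04 PM = 9 h 16 min; less 30 min break → 8 h 46 min
Sat: 6:53 AM–1:39 PM = 6 h 46 min; less 30 min break → 6 h 16 min
Total: 7 h 11 min + 7 h 5 min + 8 h 46 min + 6 h 16 min = 29 h 18 min.

29.30 hours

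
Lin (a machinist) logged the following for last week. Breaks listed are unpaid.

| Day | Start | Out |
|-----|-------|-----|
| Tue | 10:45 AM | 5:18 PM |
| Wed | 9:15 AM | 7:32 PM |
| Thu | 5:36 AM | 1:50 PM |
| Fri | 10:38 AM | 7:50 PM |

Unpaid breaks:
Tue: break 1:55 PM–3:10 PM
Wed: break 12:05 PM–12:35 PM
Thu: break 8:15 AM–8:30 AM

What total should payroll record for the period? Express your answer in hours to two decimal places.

Tue: 10:45 AM–5:18 PM = 6 h 33 min; less 75 min break → 5 h 18 min
Wed: 9:15 AM–7:32 PM = 10 h 17 min; less 30 min break → 9 h 47 min
Thu: 5:36 AM–1:50 PM = 8 h 14 min; less 15 min break → 7 h 59 min
Fri: 10:38 AM–7:50 PM = 9 h 12 min
Total: 5 h 18 min + 9 h 47 min + 7 h 59 min + 9 h 12 min = 32 h 16 min.

32.27 hours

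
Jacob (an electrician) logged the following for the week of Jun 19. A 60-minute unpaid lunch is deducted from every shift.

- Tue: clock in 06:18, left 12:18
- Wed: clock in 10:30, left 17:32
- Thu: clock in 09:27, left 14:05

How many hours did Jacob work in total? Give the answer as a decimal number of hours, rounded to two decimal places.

14.67 hours

Tue: 06:18–12:18 = 6 h 0 min; less 60 min break → 5 h 0 min
Wed: 10:30–17:32 = 7 h 2 min; less 60 min break → 6 h 2 min
Thu: 09:27–14:05 = 4 h 38 min; less 60 min break → 3 h 38 min
Total: 5 h 0 min + 6 h 2 min + 3 h 38 min = 14 h 40 min.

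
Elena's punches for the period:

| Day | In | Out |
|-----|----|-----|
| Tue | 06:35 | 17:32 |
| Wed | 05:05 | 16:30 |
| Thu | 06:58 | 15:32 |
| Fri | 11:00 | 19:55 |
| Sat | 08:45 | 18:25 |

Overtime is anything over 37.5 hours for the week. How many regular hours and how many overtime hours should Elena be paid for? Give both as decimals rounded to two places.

Regular 37.50 hours, overtime 12.02 hours

Tue: 06:35–17:32 = 10 h 57 min
Wed: 05:05–16:30 = 11 h 25 min
Thu: 06:58–15:32 = 8 h 34 min
Fri: 11:00–19:55 = 8 h 55 min
Sat: 08:45–18:25 = 9 h 40 min
Total worked: 49 h 31 min = 49.52 h.
Threshold 37.5 h → overtime 12 h 1 min, regular 37 h 30 min.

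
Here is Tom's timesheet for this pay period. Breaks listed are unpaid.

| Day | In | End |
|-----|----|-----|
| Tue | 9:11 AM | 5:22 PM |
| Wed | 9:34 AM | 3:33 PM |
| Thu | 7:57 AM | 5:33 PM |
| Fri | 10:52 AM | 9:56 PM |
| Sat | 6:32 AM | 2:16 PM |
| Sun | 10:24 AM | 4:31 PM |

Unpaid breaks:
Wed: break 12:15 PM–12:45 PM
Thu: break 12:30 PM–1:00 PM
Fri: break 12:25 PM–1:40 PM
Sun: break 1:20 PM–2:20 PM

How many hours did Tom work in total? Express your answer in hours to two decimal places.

45.43 hours

Tue: 9:11 AM–5:22 PM = 8 h 11 min
Wed: 9:34 AM–3:33 PM = 5 h 59 min; less 30 min break → 5 h 29 min
Thu: 7:57 AM–5:33 PM = 9 h 36 min; less 30 min break → 9 h 6 min
Fri: 10:52 AM–9:56 PM = 11 h 4 min; less 75 min break → 9 h 49 min
Sat: 6:32 AM–2:16 PM = 7 h 44 min
Sun: 10:24 AM–4:31 PM = 6 h 7 min; less 60 min break → 5 h 7 min
Total: 8 h 11 min + 5 h 29 min + 9 h 6 min + 9 h 49 min + 7 h 44 min + 5 h 7 min = 45 h 26 min.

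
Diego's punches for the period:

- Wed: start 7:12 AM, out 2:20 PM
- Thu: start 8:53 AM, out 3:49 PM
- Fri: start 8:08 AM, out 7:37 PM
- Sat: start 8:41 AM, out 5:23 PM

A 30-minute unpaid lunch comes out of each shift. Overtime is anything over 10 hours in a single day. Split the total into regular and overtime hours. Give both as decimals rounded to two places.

Wed: 7:12 AM–2:20 PM = 7 h 8 min; less 30 min break → 6 h 38 min
Thu: 8:53 AM–3:49 PM = 6 h 56 min; less 30 min break → 6 h 26 min
Fri: 8:08 AM–7:37 PM = 11 h 29 min; less 30 min break → 10 h 59 min
Sat: 8:41 AM–5:23 PM = 8 h 42 min; less 30 min break → 8 h 12 min
Wed reg 6 h 38 min / OT 0 h 0 min; Thu reg 6 h 26 min / OT 0 h 0 min; Fri reg 10 h 0 min / OT 0 h 59 min; Sat reg 8 h 12 min / OT 0 h 0 min.
Totals: regular 31 h 16 min, overtime 0 h 59 min.

Regular 31.27 hours, overtime 0.98 hours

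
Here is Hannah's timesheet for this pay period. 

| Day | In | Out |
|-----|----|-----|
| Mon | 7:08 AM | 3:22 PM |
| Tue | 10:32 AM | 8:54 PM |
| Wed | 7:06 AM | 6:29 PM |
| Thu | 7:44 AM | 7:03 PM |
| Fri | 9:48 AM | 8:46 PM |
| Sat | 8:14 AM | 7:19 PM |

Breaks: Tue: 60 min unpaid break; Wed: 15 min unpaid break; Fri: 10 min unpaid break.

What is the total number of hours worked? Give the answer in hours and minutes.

Mon: 7:08 AM–3:22 PM = 8 h 14 min
Tue: 10:32 AM–8:54 PM = 10 h 22 min; less 60 min break → 9 h 22 min
Wed: 7:06 AM–6:29 PM = 11 h 23 min; less 15 min break → 11 h 8 min
Thu: 7:44 AM–7:03 PM = 11 h 19 min
Fri: 9:48 AM–8:46 PM = 10 h 58 min; less 10 min break → 10 h 48 min
Sat: 8:14 AM–7:19 PM = 11 h 5 min
Total: 8 h 14 min + 9 h 22 min + 11 h 8 min + 11 h 19 min + 10 h 48 min + 11 h 5 min = 61 h 56 min.

61 h 56 min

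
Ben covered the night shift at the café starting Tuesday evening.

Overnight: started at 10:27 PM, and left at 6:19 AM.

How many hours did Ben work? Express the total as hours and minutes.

Overnight: 10:27 PM → midnight = 1 h 33 min; midnight → 6:19 AM = 6 h 19 min; span 7 h 52 min

7 h 52 min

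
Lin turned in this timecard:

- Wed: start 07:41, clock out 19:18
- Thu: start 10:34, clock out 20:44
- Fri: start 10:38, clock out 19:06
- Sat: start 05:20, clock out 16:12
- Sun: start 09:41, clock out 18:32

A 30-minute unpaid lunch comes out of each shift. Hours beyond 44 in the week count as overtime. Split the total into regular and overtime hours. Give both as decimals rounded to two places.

Regular 44.00 hours, overtime 3.47 hours

Wed: 07:41–19:18 = 11 h 37 min; less 30 min break → 11 h 7 min
Thu: 10:34–20:44 = 10 h 10 min; less 30 min break → 9 h 40 min
Fri: 10:38–19:06 = 8 h 28 min; less 30 min break → 7 h 58 min
Sat: 05:20–16:12 = 10 h 52 min; less 30 min break → 10 h 22 min
Sun: 09:41–18:32 = 8 h 51 min; less 30 min break → 8 h 21 min
Total worked: 47 h 28 min = 47.47 h.
Threshold 44 h → overtime 3 h 28 min, regular 44 h 0 min.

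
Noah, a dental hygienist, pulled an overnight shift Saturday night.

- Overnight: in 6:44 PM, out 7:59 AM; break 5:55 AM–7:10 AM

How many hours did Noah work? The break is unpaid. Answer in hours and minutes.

12 h 0 min

Overnight: 6:44 PM → midnight = 5 h 16 min; midnight → 7:59 AM = 7 h 59 min; span 13 h 15 min; less 75 min break → 12 h 0 min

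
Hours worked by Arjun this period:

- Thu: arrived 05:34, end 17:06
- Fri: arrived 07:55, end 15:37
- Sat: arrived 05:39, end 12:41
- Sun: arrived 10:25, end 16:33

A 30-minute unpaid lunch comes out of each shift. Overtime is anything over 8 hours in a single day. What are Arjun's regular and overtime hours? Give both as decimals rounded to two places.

Thu: 05:34–17:06 = 11 h 32 min; less 30 min break → 11 h 2 min
Fri: 07:55–15:37 = 7 h 42 min; less 30 min break → 7 h 12 min
Sat: 05:39–12:41 = 7 h 2 min; less 30 min break → 6 h 32 min
Sun: 10:25–16:33 = 6 h 8 min; less 30 min break → 5 h 38 min
Thu reg 8 h 0 min / OT 3 h 2 min; Fri reg 7 h 12 min / OT 0 h 0 min; Sat reg 6 h 32 min / OT 0 h 0 min; Sun reg 5 h 38 min / OT 0 h 0 min.
Totals: regular 27 h 22 min, overtime 3 h 2 min.

Regular 27.37 hours, overtime 3.03 hours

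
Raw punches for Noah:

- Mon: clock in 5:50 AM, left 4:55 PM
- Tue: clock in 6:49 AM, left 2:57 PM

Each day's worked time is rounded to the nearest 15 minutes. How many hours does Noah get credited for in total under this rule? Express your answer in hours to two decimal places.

Mon: 5:50 AM–4:55 PM = 11 h 5 min → rounds to 11 h 0 min
Tue: 6:49 AM–2:57 PM = 8 h 8 min → rounds to 8 h 15 min
Total credited: 19 h 15 min.

19.25 hours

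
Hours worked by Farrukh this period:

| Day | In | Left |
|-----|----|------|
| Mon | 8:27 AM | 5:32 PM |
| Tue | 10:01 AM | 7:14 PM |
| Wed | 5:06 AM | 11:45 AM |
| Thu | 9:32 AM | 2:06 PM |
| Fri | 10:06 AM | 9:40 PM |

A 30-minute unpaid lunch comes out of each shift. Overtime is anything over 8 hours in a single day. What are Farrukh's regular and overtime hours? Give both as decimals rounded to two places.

Regular 34.22 hours, overtime 4.37 hours

Mon: 8:27 AM–5:32 PM = 9 h 5 min; less 30 min break → 8 h 35 min
Tue: 10:01 AM–7:14 PM = 9 h 13 min; less 30 min break → 8 h 43 min
Wed: 5:06 AM–11:45 AM = 6 h 39 min; less 30 min break → 6 h 9 min
Thu: 9:32 AM–2:06 PM = 4 h 34 min; less 30 min break → 4 h 4 min
Fri: 10:06 AM–9:40 PM = 11 h 34 min; less 30 min break → 11 h 4 min
Mon reg 8 h 0 min / OT 0 h 35 min; Tue reg 8 h 0 min / OT 0 h 43 min; Wed reg 6 h 9 min / OT 0 h 0 min; Thu reg 4 h 4 min / OT 0 h 0 min; Fri reg 8 h 0 min / OT 3 h 4 min.
Totals: regular 34 h 13 min, overtime 4 h 22 min.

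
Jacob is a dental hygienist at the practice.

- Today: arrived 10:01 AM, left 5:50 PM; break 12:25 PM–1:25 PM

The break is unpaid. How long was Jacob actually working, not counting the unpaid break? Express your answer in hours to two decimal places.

6.82 hours

Today: 10:01 AM–5:50 PM = 7 h 49 min; less 60 min break → 6 h 49 min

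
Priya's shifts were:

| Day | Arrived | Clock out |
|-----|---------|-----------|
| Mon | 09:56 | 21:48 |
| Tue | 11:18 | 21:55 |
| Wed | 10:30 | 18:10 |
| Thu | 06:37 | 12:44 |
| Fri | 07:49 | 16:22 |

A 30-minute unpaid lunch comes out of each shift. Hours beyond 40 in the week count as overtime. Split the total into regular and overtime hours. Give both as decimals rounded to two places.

Mon: 09:56–21:48 = 11 h 52 min; less 30 min break → 11 h 22 min
Tue: 11:18–21:55 = 10 h 37 min; less 30 min break → 10 h 7 min
Wed: 10:30–18:10 = 7 h 40 min; less 30 min break → 7 h 10 min
Thu: 06:37–12:44 = 6 h 7 min; less 30 min break → 5 h 37 min
Fri: 07:49–16:22 = 8 h 33 min; less 30 min break → 8 h 3 min
Total worked: 42 h 19 min = 42.32 h.
Threshold 40 h → overtime 2 h 19 min, regular 40 h 0 min.

Regular 40.00 hours, overtime 2.32 hours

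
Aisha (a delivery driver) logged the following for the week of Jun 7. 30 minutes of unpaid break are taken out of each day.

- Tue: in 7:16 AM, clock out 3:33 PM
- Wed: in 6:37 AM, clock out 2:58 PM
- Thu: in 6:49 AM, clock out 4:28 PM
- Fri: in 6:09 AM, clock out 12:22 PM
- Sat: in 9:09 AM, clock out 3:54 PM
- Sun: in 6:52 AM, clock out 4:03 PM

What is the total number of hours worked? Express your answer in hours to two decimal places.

Tue: 7:16 AM–3:33 PM = 8 h 17 min; less 30 min break → 7 h 47 min
Wed: 6:37 AM–2:58 PM = 8 h 21 min; less 30 min break → 7 h 51 min
Thu: 6:49 AM–4:28 PM = 9 h 39 min; less 30 min break → 9 h 9 min
Fri: 6:09 AM–12:22 PM = 6 h 13 min; less 30 min break → 5 h 43 min
Sat: 9:09 AM–3:54 PM = 6 h 45 min; less 30 min break → 6 h 15 min
Sun: 6:52 AM–4:03 PM = 9 h 11 min; less 30 min break → 8 h 41 min
Total: 7 h 47 min + 7 h 51 min + 9 h 9 min + 5 h 43 min + 6 h 15 min + 8 h 41 min = 45 h 26 min.

45.43 hours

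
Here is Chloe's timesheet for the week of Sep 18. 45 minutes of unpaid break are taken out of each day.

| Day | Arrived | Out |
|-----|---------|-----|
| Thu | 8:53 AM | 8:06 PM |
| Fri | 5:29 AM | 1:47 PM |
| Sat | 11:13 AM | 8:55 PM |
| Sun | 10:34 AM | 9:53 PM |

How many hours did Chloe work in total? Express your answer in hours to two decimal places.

37.53 hours

Thu: 8:53 AM–8:06 PM = 11 h 13 min; less 45 min break → 10 h 28 min
Fri: 5:29 AM–1:47 PM = 8 h 18 min; less 45 min break → 7 h 33 min
Sat: 11:13 AM–8:55 PM = 9 h 42 min; less 45 min break → 8 h 57 min
Sun: 10:34 AM–9:53 PM = 11 h 19 min; less 45 min break → 10 h 34 min
Total: 10 h 28 min + 7 h 33 min + 8 h 57 min + 10 h 34 min = 37 h 32 min.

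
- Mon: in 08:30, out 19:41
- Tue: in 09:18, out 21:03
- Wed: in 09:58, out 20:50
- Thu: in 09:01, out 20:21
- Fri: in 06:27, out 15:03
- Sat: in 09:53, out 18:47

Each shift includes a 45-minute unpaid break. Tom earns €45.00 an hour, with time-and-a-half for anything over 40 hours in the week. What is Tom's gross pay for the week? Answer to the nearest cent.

€3024.00

Mon: 08:30–19:41 = 11 h 11 min; less 45 min break → 10 h 26 min
Tue: 09:18–21:03 = 11 h 45 min; less 45 min break → 11 h 0 min
Wed: 09:58–20:50 = 10 h 52 min; less 45 min break → 10 h 7 min
Thu: 09:01–20:21 = 11 h 20 min; less 45 min break → 10 h 35 min
Fri: 06:27–15:03 = 8 h 36 min; less 45 min break → 7 h 51 min
Sat: 09:53–18:47 = 8 h 54 min; less 45 min break → 8 h 9 min
Total worked: 58 h 8 min = 3488 min.
Regular 40 h 0 min = 2400 min at €45.00/h; overtime 18 h 8 min = 1088 min at €67.50/h.
Pay = (2400 × €45.00 + 1088 × €67.50) ÷ 60 = €3024.00.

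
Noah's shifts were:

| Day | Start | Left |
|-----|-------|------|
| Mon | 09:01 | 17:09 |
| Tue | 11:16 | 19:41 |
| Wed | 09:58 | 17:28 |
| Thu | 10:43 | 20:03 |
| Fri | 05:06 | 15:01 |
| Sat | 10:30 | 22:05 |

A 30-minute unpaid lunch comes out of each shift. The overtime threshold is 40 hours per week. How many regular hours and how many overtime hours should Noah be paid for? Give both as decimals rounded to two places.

Mon: 09:01–17:09 = 8 h 8 min; less 30 min break → 7 h 38 min
Tue: 11:16–19:41 = 8 h 25 min; less 30 min break → 7 h 55 min
Wed: 09:58–17:28 = 7 h 30 min; less 30 min break → 7 h 0 min
Thu: 10:43–20:03 = 9 h 20 min; less 30 min break → 8 h 50 min
Fri: 05:06–15:01 = 9 h 55 min; less 30 min break → 9 h 25 min
Sat: 10:30–22:05 = 11 h 35 min; less 30 min break → 11 h 5 min
Total worked: 51 h 53 min = 51.88 h.
Threshold 40 h → overtime 11 h 53 min, regular 40 h 0 min.

Regular 40.00 hours, overtime 11.88 hours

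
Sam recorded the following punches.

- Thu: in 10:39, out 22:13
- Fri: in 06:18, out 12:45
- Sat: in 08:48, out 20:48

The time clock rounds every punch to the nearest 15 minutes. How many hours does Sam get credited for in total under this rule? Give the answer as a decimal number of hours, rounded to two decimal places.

Thu: in 10:39→10:45, out 22:13→22:15; 11 h 30 min
Fri: in 06:18→06:15, out 12:45→12:45; 6 h 30 min
Sat: in 08:48→08:45, out 20:48→20:45; 12 h 0 min
Total credited: 30 h 0 min.

30.00 hours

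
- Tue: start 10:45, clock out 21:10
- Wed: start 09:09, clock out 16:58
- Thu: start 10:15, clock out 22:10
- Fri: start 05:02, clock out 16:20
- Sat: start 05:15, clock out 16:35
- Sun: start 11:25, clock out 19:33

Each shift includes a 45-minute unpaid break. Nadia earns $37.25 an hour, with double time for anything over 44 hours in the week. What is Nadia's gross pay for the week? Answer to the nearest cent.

$2564.04

Tue: 10:45–21:10 = 10 h 25 min; less 45 min break → 9 h 40 min
Wed: 09:09–16:58 = 7 h 49 min; less 45 min break → 7 h 4 min
Thu: 10:15–22:10 = 11 h 55 min; less 45 min break → 11 h 10 min
Fri: 05:02–16:20 = 11 h 18 min; less 45 min break → 10 h 33 min
Sat: 05:15–16:35 = 11 h 20 min; less 45 min break → 10 h 35 min
Sun: 11:25–19:33 = 8 h 8 min; less 45 min break → 7 h 23 min
Total worked: 56 h 25 min = 3385 min.
Regular 44 h 0 min = 2640 min at $37.25/h; overtime 12 h 25 min = 745 min at $74.50/h.
Pay = (2640 × $37.25 + 745 × $74.50) ÷ 60 = $2564.04.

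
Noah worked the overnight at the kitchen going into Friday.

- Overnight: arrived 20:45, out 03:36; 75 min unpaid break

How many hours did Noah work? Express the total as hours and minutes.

5 h 36 min

Overnight: 20:45 → midnight = 3 h 15 min; midnight → 03:36 = 3 h 36 min; span 6 h 51 min; less 75 min break → 5 h 36 min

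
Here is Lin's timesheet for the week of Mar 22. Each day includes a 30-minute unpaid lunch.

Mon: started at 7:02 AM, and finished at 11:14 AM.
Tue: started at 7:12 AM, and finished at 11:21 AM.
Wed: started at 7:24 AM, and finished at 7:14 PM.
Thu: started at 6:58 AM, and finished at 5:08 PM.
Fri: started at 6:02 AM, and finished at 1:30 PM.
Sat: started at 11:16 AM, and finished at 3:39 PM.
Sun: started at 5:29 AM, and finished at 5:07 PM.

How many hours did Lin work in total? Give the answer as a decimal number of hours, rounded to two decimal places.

50.33 hours

Mon: 7:02 AM–11:14 AM = 4 h 12 min; less 30 min break → 3 h 42 min
Tue: 7:12 AM–11:21 AM = 4 h 9 min; less 30 min break → 3 h 39 min
Wed: 7:24 AM–7:14 PM = 11 h 50 min; less 30 min break → 11 h 20 min
Thu: 6:58 AM–5:08 PM = 10 h 10 min; less 30 min break → 9 h 40 min
Fri: 6:02 AM–1:30 PM = 7 h 28 min; less 30 min break → 6 h 58 min
Sat: 11:16 AM–3:39 PM = 4 h 23 min; less 30 min break → 3 h 53 min
Sun: 5:29 AM–5:07 PM = 11 h 38 min; less 30 min break → 11 h 8 min
Total: 3 h 42 min + 3 h 39 min + 11 h 20 min + 9 h 40 min + 6 h 58 min + 3 h 53 min + 11 h 8 min = 50 h 20 min.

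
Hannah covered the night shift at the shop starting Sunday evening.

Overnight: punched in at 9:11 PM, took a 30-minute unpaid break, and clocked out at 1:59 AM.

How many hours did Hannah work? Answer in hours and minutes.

4 h 18 min

Overnight: 9:11 PM → midnight = 2 h 49 min; midnight → 1:59 AM = 1 h 59 min; span 4 h 48 min; less 30 min break → 4 h 18 min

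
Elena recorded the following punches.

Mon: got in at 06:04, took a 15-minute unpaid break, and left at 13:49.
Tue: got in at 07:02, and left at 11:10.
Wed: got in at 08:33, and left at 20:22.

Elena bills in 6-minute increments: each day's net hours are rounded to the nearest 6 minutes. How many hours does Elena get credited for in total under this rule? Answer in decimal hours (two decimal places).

Mon: 06:04–13:49 = 7 h 45 min − 15 min = 7 h 30 min → rounds to 7 h 30 min
Tue: 07:02–11:10 = 4 h 8 min → rounds to 4 h 6 min
Wed: 08:33–20:22 = 11 h 49 min → rounds to 11 h 48 min
Total credited: 23 h 24 min.

23.40 hours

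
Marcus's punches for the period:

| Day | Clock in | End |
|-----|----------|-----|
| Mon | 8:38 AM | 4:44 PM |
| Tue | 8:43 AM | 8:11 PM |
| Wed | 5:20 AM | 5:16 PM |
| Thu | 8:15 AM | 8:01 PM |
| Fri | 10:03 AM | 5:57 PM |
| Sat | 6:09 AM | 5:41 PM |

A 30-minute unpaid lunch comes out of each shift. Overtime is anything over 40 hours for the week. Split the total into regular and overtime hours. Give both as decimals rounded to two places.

Regular 40.00 hours, overtime 19.70 hours

Mon: 8:38 AM–4:44 PM = 8 h 6 min; less 30 min break → 7 h 36 min
Tue: 8:43 AM–8:11 PM = 11 h 28 min; less 30 min break → 10 h 58 min
Wed: 5:20 AM–5:16 PM = 11 h 56 min; less 30 min break → 11 h 26 min
Thu: 8:15 AM–8:01 PM = 11 h 46 min; less 30 min break → 11 h 16 min
Fri: 10:03 AM–5:57 PM = 7 h 54 min; less 30 min break → 7 h 24 min
Sat: 6:09 AM–5:41 PM = 11 h 32 min; less 30 min break → 11 h 2 min
Total worked: 59 h 42 min = 59.70 h.
Threshold 40 h → overtime 19 h 42 min, regular 40 h 0 min.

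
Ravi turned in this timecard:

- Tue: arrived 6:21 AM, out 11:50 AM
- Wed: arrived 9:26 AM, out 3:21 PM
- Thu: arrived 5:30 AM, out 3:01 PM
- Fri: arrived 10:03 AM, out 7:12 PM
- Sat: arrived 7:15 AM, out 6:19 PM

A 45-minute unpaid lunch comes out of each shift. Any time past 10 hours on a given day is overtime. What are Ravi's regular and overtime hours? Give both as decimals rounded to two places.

Regular 37.07 hours, overtime 0.32 hours

Tue: 6:21 AM–11:50 AM = 5 h 29 min; less 45 min break → 4 h 44 min
Wed: 9:26 AM–3:21 PM = 5 h 55 min; less 45 min break → 5 h 10 min
Thu: 5:30 AM–3:01 PM = 9 h 31 min; less 45 min break → 8 h 46 min
Fri: 10:03 AM–7:12 PM = 9 h 9 min; less 45 min break → 8 h 24 min
Sat: 7:15 AM–6:19 PM = 11 h 4 min; less 45 min break → 10 h 19 min
Tue reg 4 h 44 min / OT 0 h 0 min; Wed reg 5 h 10 min / OT 0 h 0 min; Thu reg 8 h 46 min / OT 0 h 0 min; Fri reg 8 h 24 min / OT 0 h 0 min; Sat reg 10 h 0 min / OT 0 h 19 min.
Totals: regular 37 h 4 min, overtime 0 h 19 min.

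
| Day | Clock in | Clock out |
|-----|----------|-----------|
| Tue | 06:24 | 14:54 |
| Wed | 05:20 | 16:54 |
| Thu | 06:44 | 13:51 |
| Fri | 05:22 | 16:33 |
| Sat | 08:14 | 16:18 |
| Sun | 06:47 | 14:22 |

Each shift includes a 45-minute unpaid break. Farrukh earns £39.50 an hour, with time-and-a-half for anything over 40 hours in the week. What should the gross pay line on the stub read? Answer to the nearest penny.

£2143.86

Tue: 06:24–14:54 = 8 h 30 min; less 45 min break → 7 h 45 min
Wed: 05:20–16:54 = 11 h 34 min; less 45 min break → 10 h 49 min
Thu: 06:44–13:51 = 7 h 7 min; less 45 min break → 6 h 22 min
Fri: 05:22–16:33 = 11 h 11 min; less 45 min break → 10 h 26 min
Sat: 08:14–16:18 = 8 h 4 min; less 45 min break → 7 h 19 min
Sun: 06:47–14:22 = 7 h 35 min; less 45 min break → 6 h 50 min
Total worked: 49 h 31 min = 2971 min.
Regular 40 h 0 min = 2400 min at £39.50/h; overtime 9 h 31 min = 571 min at £59.25/h.
Pay = (2400 × £39.50 + 571 × £59.25) ÷ 60 = £2143.86.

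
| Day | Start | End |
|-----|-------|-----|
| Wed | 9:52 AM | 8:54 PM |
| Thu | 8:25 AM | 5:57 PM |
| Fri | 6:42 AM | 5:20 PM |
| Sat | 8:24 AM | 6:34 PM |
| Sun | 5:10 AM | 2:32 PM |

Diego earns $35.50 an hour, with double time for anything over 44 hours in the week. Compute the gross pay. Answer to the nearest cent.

$2040.07

Wed: 9:52 AM–8:54 PM = 11 h 2 min
Thu: 8:25 AM–5:57 PM = 9 h 32 min
Fri: 6:42 AM–5:20 PM = 10 h 38 min
Sat: 8:24 AM–6:34 PM = 10 h 10 min
Sun: 5:10 AM–2:32 PM = 9 h 22 min
Total worked: 50 h 44 min = 3044 min.
Regular 44 h 0 min = 2640 min at $35.50/h; overtime 6 h 44 min = 404 min at $71.00/h.
Pay = (2640 × $35.50 + 404 × $71.00) ÷ 60 = $2040.07.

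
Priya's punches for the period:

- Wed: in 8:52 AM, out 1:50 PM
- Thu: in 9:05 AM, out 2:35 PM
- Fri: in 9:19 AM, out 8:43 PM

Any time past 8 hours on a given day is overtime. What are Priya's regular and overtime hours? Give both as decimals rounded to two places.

Wed: 8:52 AM–1:50 PM = 4 h 58 min
Thu: 9:05 AM–2:35 PM = 5 h 30 min
Fri: 9:19 AM–8:43 PM = 11 h 24 min
Wed reg 4 h 58 min / OT 0 h 0 min; Thu reg 5 h 30 min / OT 0 h 0 min; Fri reg 8 h 0 min / OT 3 h 24 min.
Totals: regular 18 h 28 min, overtime 3 h 24 min.

Regular 18.47 hours, overtime 3.40 hours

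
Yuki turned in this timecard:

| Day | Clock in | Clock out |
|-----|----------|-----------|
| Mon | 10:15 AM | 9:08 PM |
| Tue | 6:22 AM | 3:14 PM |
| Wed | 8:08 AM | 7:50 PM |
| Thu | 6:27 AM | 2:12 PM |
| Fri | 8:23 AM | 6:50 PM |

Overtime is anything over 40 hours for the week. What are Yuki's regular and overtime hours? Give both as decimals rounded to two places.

Mon: 10:15 AM–9:08 PM = 10 h 53 min
Tue: 6:22 AM–3:14 PM = 8 h 52 min
Wed: 8:08 AM–7:50 PM = 11 h 42 min
Thu: 6:27 AM–2:12 PM = 7 h 45 min
Fri: 8:23 AM–6:50 PM = 10 h 27 min
Total worked: 49 h 39 min = 49.65 h.
Threshold 40 h → overtime 9 h 39 min, regular 40 h 0 min.

Regular 40.00 hours, overtime 9.65 hours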